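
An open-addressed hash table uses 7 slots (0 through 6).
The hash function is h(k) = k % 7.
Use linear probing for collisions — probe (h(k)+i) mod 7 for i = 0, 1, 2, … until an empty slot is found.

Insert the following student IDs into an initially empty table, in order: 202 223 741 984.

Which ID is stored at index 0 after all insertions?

223

202 hashes to 6; slot 6 is free => place at 6.
223 hashes to 6; 6 taken => place at 0.
741 hashes to 6; 6,0 taken => place at 1.
984 hashes to 4; slot 4 is free => place at 4.
Table: [223, 741, _, _, 984, _, 202]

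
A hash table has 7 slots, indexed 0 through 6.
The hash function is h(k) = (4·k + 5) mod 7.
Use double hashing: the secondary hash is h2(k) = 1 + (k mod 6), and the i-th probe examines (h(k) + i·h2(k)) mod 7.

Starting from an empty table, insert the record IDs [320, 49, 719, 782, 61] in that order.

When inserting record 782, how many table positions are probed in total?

320: h=4 → slot 4
49: h=5 → slot 5
719: h=4, h2=6, probe 4,3 → slot 3
782: h=4, h2=3, probe 4,0 → slot 0
61: h=4, h2=2, probe 4,6 → slot 6
Table: [782, ∅, ∅, 719, 320, 49, 61]

2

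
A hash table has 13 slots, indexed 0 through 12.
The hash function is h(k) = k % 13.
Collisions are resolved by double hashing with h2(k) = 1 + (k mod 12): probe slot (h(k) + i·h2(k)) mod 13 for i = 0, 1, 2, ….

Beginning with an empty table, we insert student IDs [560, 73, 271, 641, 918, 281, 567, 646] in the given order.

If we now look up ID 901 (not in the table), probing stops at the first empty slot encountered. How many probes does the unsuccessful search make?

560: h=1 → slot 1
73: h=8 → slot 8
271: h=11 → slot 11
641: h=4 → slot 4
918: h=8, h2=7, probe 8,2 → slot 2
281: h=8, h2=6, probe 8,1,7 → slot 7
567: h=8, h2=4, probe 8,12 → slot 12
646: h=9 → slot 9
Table: [—, 560, 918, —, 641, —, —, 281, 73, 646, —, 271, 567]
Lookup 901: h=4, h2=2, probe 4,6 → slot 6 empty, not found.

2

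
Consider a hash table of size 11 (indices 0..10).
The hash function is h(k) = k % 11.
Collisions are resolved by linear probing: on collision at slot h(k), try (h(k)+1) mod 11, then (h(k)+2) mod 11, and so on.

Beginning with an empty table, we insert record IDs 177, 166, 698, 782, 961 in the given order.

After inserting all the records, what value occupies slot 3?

782

177 hashes to 1; slot 1 is free => place at 1.
166 hashes to 1; 1 taken => place at 2.
698 hashes to 5; slot 5 is free => place at 5.
782 hashes to 1; 1,2 taken => place at 3.
961 hashes to 4; slot 4 is free => place at 4.
Table: [—, 177, 166, 782, 961, 698, —, —, —, —, —]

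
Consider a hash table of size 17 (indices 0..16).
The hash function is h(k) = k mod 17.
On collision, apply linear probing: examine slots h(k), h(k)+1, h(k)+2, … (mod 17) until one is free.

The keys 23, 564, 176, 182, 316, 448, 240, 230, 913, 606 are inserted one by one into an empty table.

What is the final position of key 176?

Insert 23: h=6, slot 6 empty → index 6.
Insert 564: h=3, slot 3 empty → index 3.
Insert 176: h=6, slot 6 occupied → index 7.
Insert 182: h=12, slot 12 empty → index 12.
Insert 316: h=10, slot 10 empty → index 10.
Insert 448: h=6, slots 6,7 occupied → index 8.
Insert 240: h=2, slot 2 empty → index 2.
Insert 230: h=9, slot 9 empty → index 9.
Insert 913: h=12, slot 12 occupied → index 13.
Insert 606: h=11, slot 11 empty → index 11.
Table: [∅, ∅, 240, 564, ∅, ∅, 23, 176, 448, 230, 316, 606, 182, 913, ∅, ∅, ∅]

7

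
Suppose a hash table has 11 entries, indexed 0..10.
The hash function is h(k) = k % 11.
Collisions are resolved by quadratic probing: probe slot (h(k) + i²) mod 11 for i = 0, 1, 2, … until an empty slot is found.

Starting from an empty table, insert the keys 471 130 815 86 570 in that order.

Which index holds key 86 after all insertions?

2

Insert 471: h=9, slot 9 empty => index 9.
Insert 130: h=9, slot 9 occupied => index 10.
Insert 815: h=1, slot 1 empty => index 1.
Insert 86: h=9, slots 9,10 occupied => index 2.
Insert 570: h=9, slots 9,10,2 occupied => index 7.
Table: [., 815, 86, ., ., ., ., 570, ., 471, 130]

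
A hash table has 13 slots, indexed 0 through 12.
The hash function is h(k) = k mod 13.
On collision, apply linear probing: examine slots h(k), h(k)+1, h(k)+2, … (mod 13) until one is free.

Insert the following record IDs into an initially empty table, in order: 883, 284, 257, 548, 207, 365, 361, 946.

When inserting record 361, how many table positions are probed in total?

883: h=12 => slot 12
284: h=11 => slot 11
257: h=10 => slot 10
548: h=2 => slot 2
207: h=12, probe 12,0 => slot 0
365: h=1 => slot 1
361: h=10, probe 10,11,12,0,1,2,3 => slot 3
946: h=10, probe 10,11,12,0,1,2,3,4 => slot 4
Table: [207, 365, 548, 361, 946, ., ., ., ., ., 257, 284, 883]

7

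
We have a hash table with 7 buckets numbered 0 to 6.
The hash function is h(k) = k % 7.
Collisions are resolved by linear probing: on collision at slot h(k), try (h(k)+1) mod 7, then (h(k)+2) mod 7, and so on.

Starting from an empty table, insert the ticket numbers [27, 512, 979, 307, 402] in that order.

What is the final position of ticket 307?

27: h=6 -> slot 6
512: h=1 -> slot 1
979: h=6, probe 6,0 -> slot 0
307: h=6, probe 6,0,1,2 -> slot 2
402: h=3 -> slot 3
Table: [979, 512, 307, 402, -, -, 27]

2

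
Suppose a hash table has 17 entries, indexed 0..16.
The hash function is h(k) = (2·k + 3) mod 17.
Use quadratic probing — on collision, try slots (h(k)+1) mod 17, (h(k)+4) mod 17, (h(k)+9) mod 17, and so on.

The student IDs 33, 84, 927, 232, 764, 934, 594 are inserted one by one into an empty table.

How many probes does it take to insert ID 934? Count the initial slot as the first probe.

4

33 hashes to 1; slot 1 is free -> place at 1.
84 hashes to 1; 1 taken -> place at 2.
927 hashes to 4; slot 4 is free -> place at 4.
232 hashes to 8; slot 8 is free -> place at 8.
764 hashes to 1; 1,2 taken -> place at 5.
934 hashes to 1; 1,2,5 taken -> place at 10.
594 hashes to 1; 1,2,5,10 taken -> place at 0.
Table: [594, 33, 84, _, 927, 764, _, _, 232, _, 934, _, _, _, _, _, _]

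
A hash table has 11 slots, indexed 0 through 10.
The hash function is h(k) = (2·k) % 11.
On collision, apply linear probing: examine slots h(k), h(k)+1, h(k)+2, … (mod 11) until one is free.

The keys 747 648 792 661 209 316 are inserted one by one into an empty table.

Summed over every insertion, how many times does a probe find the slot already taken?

2

747: h=9 -> slot 9
648: h=9, probe 9,10 -> slot 10
792: h=0 -> slot 0
661: h=2 -> slot 2
209: h=0, probe 0,1 -> slot 1
316: h=5 -> slot 5
Table: [792, 209, 661, ∅, ∅, 316, ∅, ∅, ∅, 747, 648]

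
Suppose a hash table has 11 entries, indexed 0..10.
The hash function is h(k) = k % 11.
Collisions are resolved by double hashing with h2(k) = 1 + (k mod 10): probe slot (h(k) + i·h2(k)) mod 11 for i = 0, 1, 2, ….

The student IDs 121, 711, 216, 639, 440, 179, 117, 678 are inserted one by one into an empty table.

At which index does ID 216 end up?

121 hashes to 0; slot 0 is free => place at 0.
711 hashes to 7; slot 7 is free => place at 7.
216 hashes to 7, h2=7; 7 taken => place at 3.
639 hashes to 1; slot 1 is free => place at 1.
440 hashes to 0, h2=1; 0,1 taken => place at 2.
179 hashes to 3, h2=10; 3,2,1,0 taken => place at 10.
117 hashes to 7, h2=8; 7 taken => place at 4.
678 hashes to 7, h2=9; 7 taken => place at 5.
Table: [121, 639, 440, 216, 117, 678, ., 711, ., ., 179]

3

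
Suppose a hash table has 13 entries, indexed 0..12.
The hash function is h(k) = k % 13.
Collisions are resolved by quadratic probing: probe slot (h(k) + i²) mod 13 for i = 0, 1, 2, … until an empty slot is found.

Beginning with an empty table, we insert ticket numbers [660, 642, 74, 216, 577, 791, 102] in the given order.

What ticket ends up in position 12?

660: h=10 => slot 10
642: h=5 => slot 5
74: h=9 => slot 9
216: h=8 => slot 8
577: h=5, probe 5,6 => slot 6
791: h=11 => slot 11
102: h=11, probe 11,12 => slot 12
Table: [∅, ∅, ∅, ∅, ∅, 642, 577, ∅, 216, 74, 660, 791, 102]

102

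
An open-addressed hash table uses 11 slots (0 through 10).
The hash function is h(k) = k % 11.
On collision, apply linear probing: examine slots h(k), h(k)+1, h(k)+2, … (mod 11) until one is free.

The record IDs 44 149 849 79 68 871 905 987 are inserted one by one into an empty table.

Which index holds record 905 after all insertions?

44 hashes to 0; slot 0 is free => place at 0.
149 hashes to 6; slot 6 is free => place at 6.
849 hashes to 2; slot 2 is free => place at 2.
79 hashes to 2; 2 taken => place at 3.
68 hashes to 2; 2,3 taken => place at 4.
871 hashes to 2; 2,3,4 taken => place at 5.
905 hashes to 3; 3,4,5,6 taken => place at 7.
987 hashes to 8; slot 8 is free => place at 8.
Table: [44, ., 849, 79, 68, 871, 149, 905, 987, ., .]

7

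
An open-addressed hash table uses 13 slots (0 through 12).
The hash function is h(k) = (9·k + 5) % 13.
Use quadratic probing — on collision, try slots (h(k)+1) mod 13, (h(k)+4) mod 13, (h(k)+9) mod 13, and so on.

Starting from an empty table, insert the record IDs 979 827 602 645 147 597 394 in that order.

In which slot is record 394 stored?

11

979 hashes to 2; slot 2 is free => place at 2.
827 hashes to 12; slot 12 is free => place at 12.
602 hashes to 2; 2 taken => place at 3.
645 hashes to 12; 12 taken => place at 0.
147 hashes to 2; 2,3 taken => place at 6.
597 hashes to 9; slot 9 is free => place at 9.
394 hashes to 2; 2,3,6 taken => place at 11.
Table: [645, _, 979, 602, _, _, 147, _, _, 597, _, 394, 827]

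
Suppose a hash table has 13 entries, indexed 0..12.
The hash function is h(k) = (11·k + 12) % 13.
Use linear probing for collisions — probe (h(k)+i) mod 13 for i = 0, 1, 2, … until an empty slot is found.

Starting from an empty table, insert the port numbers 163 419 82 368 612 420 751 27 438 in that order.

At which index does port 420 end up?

7

163 hashes to 11; slot 11 is free → place at 11.
419 hashes to 6; slot 6 is free → place at 6.
82 hashes to 4; slot 4 is free → place at 4.
368 hashes to 4; 4 taken → place at 5.
612 hashes to 10; slot 10 is free → place at 10.
420 hashes to 4; 4,5,6 taken → place at 7.
751 hashes to 5; 5,6,7 taken → place at 8.
27 hashes to 10; 10,11 taken → place at 12.
438 hashes to 7; 7,8 taken → place at 9.
Table: [-, -, -, -, 82, 368, 419, 420, 751, 438, 612, 163, 27]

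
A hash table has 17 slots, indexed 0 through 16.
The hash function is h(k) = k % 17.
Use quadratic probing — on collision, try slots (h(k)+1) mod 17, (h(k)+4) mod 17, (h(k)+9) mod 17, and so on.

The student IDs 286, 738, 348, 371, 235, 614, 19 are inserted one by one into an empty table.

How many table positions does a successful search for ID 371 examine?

Insert 286: h=14, slot 14 empty → index 14.
Insert 738: h=7, slot 7 empty → index 7.
Insert 348: h=8, slot 8 empty → index 8.
Insert 371: h=14, slot 14 occupied → index 15.
Insert 235: h=14, slots 14,15 occupied → index 1.
Insert 614: h=2, slot 2 empty → index 2.
Insert 19: h=2, slot 2 occupied → index 3.
Table: [—, 235, 614, 19, —, —, —, 738, 348, —, —, —, —, —, 286, 371, —]
Lookup 371: h=14, probe 14,15 → found at 15.

2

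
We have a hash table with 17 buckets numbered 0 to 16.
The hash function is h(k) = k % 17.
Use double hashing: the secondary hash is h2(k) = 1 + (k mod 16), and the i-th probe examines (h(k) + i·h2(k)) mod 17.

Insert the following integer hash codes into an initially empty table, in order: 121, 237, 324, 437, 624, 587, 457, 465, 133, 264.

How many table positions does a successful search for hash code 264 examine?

3

121: h=2 -> slot 2
237: h=16 -> slot 16
324: h=1 -> slot 1
437: h=12 -> slot 12
624: h=12, h2=1, probe 12,13 -> slot 13
587: h=9 -> slot 9
457: h=15 -> slot 15
465: h=6 -> slot 6
133: h=14 -> slot 14
264: h=9, h2=9, probe 9,1,10 -> slot 10
Table: [., 324, 121, ., ., ., 465, ., ., 587, 264, ., 437, 624, 133, 457, 237]
Lookup 264: h=9, h2=9, probe 9,1,10 → found at 10.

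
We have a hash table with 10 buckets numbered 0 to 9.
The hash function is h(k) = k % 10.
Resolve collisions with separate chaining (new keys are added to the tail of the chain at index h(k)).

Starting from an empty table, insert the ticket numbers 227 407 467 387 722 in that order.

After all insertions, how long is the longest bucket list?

4

227 → bucket 7
407 → bucket 7 (collision)
467 → bucket 7 (collision)
387 → bucket 7 (collision)
722 → bucket 2
Final buckets:
0: ∅
1: ∅
2: 722
3: ∅
4: ∅
5: ∅
6: ∅
7: 227 -> 407 -> 467 -> 387
8: ∅
9: ∅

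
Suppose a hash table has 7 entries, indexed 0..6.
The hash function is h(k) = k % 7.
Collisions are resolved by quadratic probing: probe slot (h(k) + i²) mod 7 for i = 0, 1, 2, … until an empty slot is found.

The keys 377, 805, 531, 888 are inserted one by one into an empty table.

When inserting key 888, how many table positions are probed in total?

4

Insert 377: h=6, slot 6 empty → index 6.
Insert 805: h=0, slot 0 empty → index 0.
Insert 531: h=6, slots 6,0 occupied → index 3.
Insert 888: h=6, slots 6,0,3 occupied → index 1.
Table: [805, 888, _, 531, _, _, 377]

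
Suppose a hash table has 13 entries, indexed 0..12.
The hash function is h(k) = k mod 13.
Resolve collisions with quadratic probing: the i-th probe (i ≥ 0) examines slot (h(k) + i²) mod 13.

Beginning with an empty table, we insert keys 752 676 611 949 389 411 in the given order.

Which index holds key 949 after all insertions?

752: h=11 → slot 11
676: h=0 → slot 0
611: h=0, probe 0,1 → slot 1
949: h=0, probe 0,1,4 → slot 4
389: h=12 → slot 12
411: h=8 → slot 8
Table: [676, 611, -, -, 949, -, -, -, 411, -, -, 752, 389]

4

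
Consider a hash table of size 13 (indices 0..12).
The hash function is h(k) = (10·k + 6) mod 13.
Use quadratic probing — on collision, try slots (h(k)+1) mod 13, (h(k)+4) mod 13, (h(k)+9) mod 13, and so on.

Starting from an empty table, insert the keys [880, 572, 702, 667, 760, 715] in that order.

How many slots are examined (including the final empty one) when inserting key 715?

Insert 880: h=5, slot 5 empty -> index 5.
Insert 572: h=6, slot 6 empty -> index 6.
Insert 702: h=6, slot 6 occupied -> index 7.
Insert 667: h=7, slot 7 occupied -> index 8.
Insert 760: h=1, slot 1 empty -> index 1.
Insert 715: h=6, slots 6,7 occupied -> index 10.
Table: [∅, 760, ∅, ∅, ∅, 880, 572, 702, 667, ∅, 715, ∅, ∅]

3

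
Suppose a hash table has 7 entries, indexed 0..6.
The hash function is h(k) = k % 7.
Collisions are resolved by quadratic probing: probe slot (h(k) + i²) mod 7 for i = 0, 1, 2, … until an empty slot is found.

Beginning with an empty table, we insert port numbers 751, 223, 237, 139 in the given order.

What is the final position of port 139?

751: h=2 → slot 2
223: h=6 → slot 6
237: h=6, probe 6,0 → slot 0
139: h=6, probe 6,0,3 → slot 3
Table: [237, ∅, 751, 139, ∅, ∅, 223]

3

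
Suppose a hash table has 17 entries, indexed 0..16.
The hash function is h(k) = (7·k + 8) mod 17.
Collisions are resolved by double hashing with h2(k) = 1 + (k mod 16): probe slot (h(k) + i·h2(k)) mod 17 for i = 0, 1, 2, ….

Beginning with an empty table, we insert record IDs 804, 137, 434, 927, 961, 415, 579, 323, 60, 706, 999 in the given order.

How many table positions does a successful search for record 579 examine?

4

804 hashes to 9; slot 9 is free => place at 9.
137 hashes to 15; slot 15 is free => place at 15.
434 hashes to 3; slot 3 is free => place at 3.
927 hashes to 3, h2=16; 3 taken => place at 2.
961 hashes to 3, h2=2; 3 taken => place at 5.
415 hashes to 6; slot 6 is free => place at 6.
579 hashes to 15, h2=4; 15,2,6 taken => place at 10.
323 hashes to 8; slot 8 is free => place at 8.
60 hashes to 3, h2=13; 3 taken => place at 16.
706 hashes to 3, h2=3; 3,6,9 taken => place at 12.
999 hashes to 14; slot 14 is free => place at 14.
Table: [_, _, 927, 434, _, 961, 415, _, 323, 804, 579, _, 706, _, 999, 137, 60]
Lookup 579: h=15, h2=4, probe 15,2,6,10 → found at 10.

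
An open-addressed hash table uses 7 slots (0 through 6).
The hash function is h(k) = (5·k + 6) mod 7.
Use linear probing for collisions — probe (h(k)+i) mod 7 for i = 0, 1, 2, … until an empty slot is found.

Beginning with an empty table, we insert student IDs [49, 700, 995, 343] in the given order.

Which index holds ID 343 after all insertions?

49: h=6 => slot 6
700: h=6, probe 6,0 => slot 0
995: h=4 => slot 4
343: h=6, probe 6,0,1 => slot 1
Table: [700, 343, —, —, 995, —, 49]

1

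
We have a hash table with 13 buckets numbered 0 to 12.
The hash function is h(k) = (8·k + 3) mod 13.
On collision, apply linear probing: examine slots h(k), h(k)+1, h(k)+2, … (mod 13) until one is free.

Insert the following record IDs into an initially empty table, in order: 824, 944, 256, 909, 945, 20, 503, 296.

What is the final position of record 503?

Insert 824: h=4, slot 4 empty → index 4.
Insert 944: h=2, slot 2 empty → index 2.
Insert 256: h=10, slot 10 empty → index 10.
Insert 909: h=8, slot 8 empty → index 8.
Insert 945: h=10, slot 10 occupied → index 11.
Insert 20: h=7, slot 7 empty → index 7.
Insert 503: h=10, slots 10,11 occupied → index 12.
Insert 296: h=5, slot 5 empty → index 5.
Table: [_, _, 944, _, 824, 296, _, 20, 909, _, 256, 945, 503]

12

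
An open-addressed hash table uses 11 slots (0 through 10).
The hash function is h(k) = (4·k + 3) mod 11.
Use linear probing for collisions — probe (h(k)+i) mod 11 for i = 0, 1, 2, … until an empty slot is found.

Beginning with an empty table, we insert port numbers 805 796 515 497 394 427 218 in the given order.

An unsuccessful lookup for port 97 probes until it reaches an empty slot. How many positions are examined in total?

805: h=0 → slot 0
796: h=8 → slot 8
515: h=6 → slot 6
497: h=0, probe 0,1 → slot 1
394: h=6, probe 6,7 → slot 7
427: h=6, probe 6,7,8,9 → slot 9
218: h=6, probe 6,7,8,9,10 → slot 10
Table: [805, 497, -, -, -, -, 515, 394, 796, 427, 218]
Lookup 97: h=6, probe 6,7,8,9,10,0,1,2 → slot 2 empty, not found.

8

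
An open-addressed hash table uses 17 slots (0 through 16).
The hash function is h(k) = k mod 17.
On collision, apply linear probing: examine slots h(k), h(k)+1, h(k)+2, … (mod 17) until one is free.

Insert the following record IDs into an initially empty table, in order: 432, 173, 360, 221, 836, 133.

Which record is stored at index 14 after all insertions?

133

432 hashes to 7; slot 7 is free → place at 7.
173 hashes to 3; slot 3 is free → place at 3.
360 hashes to 3; 3 taken → place at 4.
221 hashes to 0; slot 0 is free → place at 0.
836 hashes to 3; 3,4 taken → place at 5.
133 hashes to 14; slot 14 is free → place at 14.
Table: [221, -, -, 173, 360, 836, -, 432, -, -, -, -, -, -, 133, -, -]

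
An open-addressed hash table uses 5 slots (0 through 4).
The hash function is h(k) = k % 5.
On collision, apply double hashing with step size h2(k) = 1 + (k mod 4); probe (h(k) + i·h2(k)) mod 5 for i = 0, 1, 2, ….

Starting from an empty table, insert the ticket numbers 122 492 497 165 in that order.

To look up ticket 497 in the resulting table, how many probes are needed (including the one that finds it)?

2

122 hashes to 2; slot 2 is free -> place at 2.
492 hashes to 2, h2=1; 2 taken -> place at 3.
497 hashes to 2, h2=2; 2 taken -> place at 4.
165 hashes to 0; slot 0 is free -> place at 0.
Table: [165, —, 122, 492, 497]
Lookup 497: h=2, h2=2, probe 2,4 → found at 4.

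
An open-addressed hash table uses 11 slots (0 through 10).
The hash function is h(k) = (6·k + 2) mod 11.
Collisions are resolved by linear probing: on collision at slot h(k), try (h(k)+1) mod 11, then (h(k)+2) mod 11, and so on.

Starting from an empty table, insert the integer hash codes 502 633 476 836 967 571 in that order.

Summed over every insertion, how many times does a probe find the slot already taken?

Insert 502: h=0, slot 0 empty → index 0.
Insert 633: h=5, slot 5 empty → index 5.
Insert 476: h=9, slot 9 empty → index 9.
Insert 836: h=2, slot 2 empty → index 2.
Insert 967: h=7, slot 7 empty → index 7.
Insert 571: h=7, slot 7 occupied → index 8.
Table: [502, ∅, 836, ∅, ∅, 633, ∅, 967, 571, 476, ∅]

1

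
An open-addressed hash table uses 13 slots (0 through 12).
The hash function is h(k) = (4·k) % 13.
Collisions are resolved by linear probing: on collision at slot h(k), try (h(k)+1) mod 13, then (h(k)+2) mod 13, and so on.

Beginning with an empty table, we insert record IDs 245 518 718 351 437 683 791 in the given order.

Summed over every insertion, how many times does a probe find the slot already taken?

245 hashes to 5; slot 5 is free → place at 5.
518 hashes to 5; 5 taken → place at 6.
718 hashes to 12; slot 12 is free → place at 12.
351 hashes to 0; slot 0 is free → place at 0.
437 hashes to 6; 6 taken → place at 7.
683 hashes to 2; slot 2 is free → place at 2.
791 hashes to 5; 5,6,7 taken → place at 8.
Table: [351, —, 683, —, —, 245, 518, 437, 791, —, —, —, 718]

5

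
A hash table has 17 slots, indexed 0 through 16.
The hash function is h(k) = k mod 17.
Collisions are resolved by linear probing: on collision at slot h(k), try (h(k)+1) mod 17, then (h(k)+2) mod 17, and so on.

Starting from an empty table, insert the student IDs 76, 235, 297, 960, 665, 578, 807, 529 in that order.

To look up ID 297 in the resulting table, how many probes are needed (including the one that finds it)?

76: h=8 -> slot 8
235: h=14 -> slot 14
297: h=8, probe 8,9 -> slot 9
960: h=8, probe 8,9,10 -> slot 10
665: h=2 -> slot 2
578: h=0 -> slot 0
807: h=8, probe 8,9,10,11 -> slot 11
529: h=2, probe 2,3 -> slot 3
Table: [578, —, 665, 529, —, —, —, —, 76, 297, 960, 807, —, —, 235, —, —]
Lookup 297: h=8, probe 8,9 → found at 9.

2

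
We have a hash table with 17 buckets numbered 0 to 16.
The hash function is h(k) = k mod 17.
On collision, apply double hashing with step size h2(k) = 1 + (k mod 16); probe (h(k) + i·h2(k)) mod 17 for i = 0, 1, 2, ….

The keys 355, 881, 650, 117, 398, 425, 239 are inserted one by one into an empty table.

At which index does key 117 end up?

10

355 hashes to 15; slot 15 is free → place at 15.
881 hashes to 14; slot 14 is free → place at 14.
650 hashes to 4; slot 4 is free → place at 4.
117 hashes to 15, h2=6; 15,4 taken → place at 10.
398 hashes to 7; slot 7 is free → place at 7.
425 hashes to 0; slot 0 is free → place at 0.
239 hashes to 1; slot 1 is free → place at 1.
Table: [425, 239, ., ., 650, ., ., 398, ., ., 117, ., ., ., 881, 355, .]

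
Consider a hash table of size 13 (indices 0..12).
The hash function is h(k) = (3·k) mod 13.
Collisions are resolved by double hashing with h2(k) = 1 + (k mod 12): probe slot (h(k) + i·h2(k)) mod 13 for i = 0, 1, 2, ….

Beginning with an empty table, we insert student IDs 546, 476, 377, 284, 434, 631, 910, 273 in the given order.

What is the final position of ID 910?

9

546 hashes to 0; slot 0 is free -> place at 0.
476 hashes to 11; slot 11 is free -> place at 11.
377 hashes to 0, h2=6; 0 taken -> place at 6.
284 hashes to 7; slot 7 is free -> place at 7.
434 hashes to 2; slot 2 is free -> place at 2.
631 hashes to 8; slot 8 is free -> place at 8.
910 hashes to 0, h2=11; 0,11 taken -> place at 9.
273 hashes to 0, h2=10; 0 taken -> place at 10.
Table: [546, ., 434, ., ., ., 377, 284, 631, 910, 273, 476, .]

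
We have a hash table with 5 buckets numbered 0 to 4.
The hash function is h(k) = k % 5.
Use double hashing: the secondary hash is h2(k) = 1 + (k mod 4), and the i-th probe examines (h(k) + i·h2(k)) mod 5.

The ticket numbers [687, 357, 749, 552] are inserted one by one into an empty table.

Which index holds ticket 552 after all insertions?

3

687 hashes to 2; slot 2 is free → place at 2.
357 hashes to 2, h2=2; 2 taken → place at 4.
749 hashes to 4, h2=2; 4 taken → place at 1.
552 hashes to 2, h2=1; 2 taken → place at 3.
Table: [∅, 749, 687, 552, 357]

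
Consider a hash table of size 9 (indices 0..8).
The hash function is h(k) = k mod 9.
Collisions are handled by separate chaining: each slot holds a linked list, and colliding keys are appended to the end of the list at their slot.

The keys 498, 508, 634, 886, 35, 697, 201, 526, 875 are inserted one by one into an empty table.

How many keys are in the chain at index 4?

5

498 -> bucket 3
508 -> bucket 4
634 -> bucket 4 (collision)
886 -> bucket 4 (collision)
35 -> bucket 8
697 -> bucket 4 (collision)
201 -> bucket 3 (collision)
526 -> bucket 4 (collision)
875 -> bucket 2
Final buckets:
0: —
1: —
2: 875
3: 498 -> 201
4: 508 -> 634 -> 886 -> 697 -> 526
5: —
6: —
7: —
8: 35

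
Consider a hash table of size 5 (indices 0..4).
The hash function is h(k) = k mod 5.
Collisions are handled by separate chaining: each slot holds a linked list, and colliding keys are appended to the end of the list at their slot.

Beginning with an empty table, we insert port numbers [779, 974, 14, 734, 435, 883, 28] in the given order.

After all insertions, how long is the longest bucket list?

Insert 779: h=4, bucket 4 empty -> new chain.
Insert 974: h=4, bucket 4 nonempty -> append to chain.
Insert 14: h=4, bucket 4 nonempty -> append to chain.
Insert 734: h=4, bucket 4 nonempty -> append to chain.
Insert 435: h=0, bucket 0 empty -> new chain.
Insert 883: h=3, bucket 3 empty -> new chain.
Insert 28: h=3, bucket 3 nonempty -> append to chain.
Final buckets:
0: 435
1: ∅
2: ∅
3: 883 -> 28
4: 779 -> 974 -> 14 -> 734

4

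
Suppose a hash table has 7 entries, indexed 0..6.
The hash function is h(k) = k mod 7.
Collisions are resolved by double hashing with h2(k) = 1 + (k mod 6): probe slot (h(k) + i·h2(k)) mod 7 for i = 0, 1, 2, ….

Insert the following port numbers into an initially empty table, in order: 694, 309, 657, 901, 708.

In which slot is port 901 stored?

Insert 694: h=1, slot 1 empty → index 1.
Insert 309: h=1, h2=4, slot 1 occupied → index 5.
Insert 657: h=6, slot 6 empty → index 6.
Insert 901: h=5, h2=2, slot 5 occupied → index 0.
Insert 708: h=1, h2=1, slot 1 occupied → index 2.
Table: [901, 694, 708, _, _, 309, 657]

0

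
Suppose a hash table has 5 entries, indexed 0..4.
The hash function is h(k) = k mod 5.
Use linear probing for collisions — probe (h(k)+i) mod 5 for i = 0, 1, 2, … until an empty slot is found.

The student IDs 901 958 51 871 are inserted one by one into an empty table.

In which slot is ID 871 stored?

4

Insert 901: h=1, slot 1 empty => index 1.
Insert 958: h=3, slot 3 empty => index 3.
Insert 51: h=1, slot 1 occupied => index 2.
Insert 871: h=1, slots 1,2,3 occupied => index 4.
Table: [∅, 901, 51, 958, 871]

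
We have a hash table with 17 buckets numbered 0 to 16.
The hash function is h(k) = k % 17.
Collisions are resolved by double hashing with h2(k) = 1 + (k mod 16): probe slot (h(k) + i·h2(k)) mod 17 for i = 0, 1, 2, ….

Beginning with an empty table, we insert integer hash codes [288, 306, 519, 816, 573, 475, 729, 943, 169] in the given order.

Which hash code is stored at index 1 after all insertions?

816

288: h=16 → slot 16
306: h=0 → slot 0
519: h=9 → slot 9
816: h=0, h2=1, probe 0,1 → slot 1
573: h=12 → slot 12
475: h=16, h2=12, probe 16,11 → slot 11
729: h=15 → slot 15
943: h=8 → slot 8
169: h=16, h2=10, probe 16,9,2 → slot 2
Table: [306, 816, 169, ., ., ., ., ., 943, 519, ., 475, 573, ., ., 729, 288]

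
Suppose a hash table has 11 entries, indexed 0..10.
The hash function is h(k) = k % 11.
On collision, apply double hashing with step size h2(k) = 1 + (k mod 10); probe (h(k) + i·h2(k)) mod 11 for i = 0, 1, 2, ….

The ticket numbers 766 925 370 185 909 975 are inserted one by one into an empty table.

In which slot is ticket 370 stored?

8

766 hashes to 7; slot 7 is free → place at 7.
925 hashes to 1; slot 1 is free → place at 1.
370 hashes to 7, h2=1; 7 taken → place at 8.
185 hashes to 9; slot 9 is free → place at 9.
909 hashes to 7, h2=10; 7 taken → place at 6.
975 hashes to 7, h2=6; 7 taken → place at 2.
Table: [∅, 925, 975, ∅, ∅, ∅, 909, 766, 370, 185, ∅]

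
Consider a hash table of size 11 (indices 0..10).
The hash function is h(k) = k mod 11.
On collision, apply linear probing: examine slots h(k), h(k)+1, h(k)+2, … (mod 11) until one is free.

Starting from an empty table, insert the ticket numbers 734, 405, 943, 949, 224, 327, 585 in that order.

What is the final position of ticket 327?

0

734 hashes to 8; slot 8 is free => place at 8.
405 hashes to 9; slot 9 is free => place at 9.
943 hashes to 8; 8,9 taken => place at 10.
949 hashes to 3; slot 3 is free => place at 3.
224 hashes to 4; slot 4 is free => place at 4.
327 hashes to 8; 8,9,10 taken => place at 0.
585 hashes to 2; slot 2 is free => place at 2.
Table: [327, -, 585, 949, 224, -, -, -, 734, 405, 943]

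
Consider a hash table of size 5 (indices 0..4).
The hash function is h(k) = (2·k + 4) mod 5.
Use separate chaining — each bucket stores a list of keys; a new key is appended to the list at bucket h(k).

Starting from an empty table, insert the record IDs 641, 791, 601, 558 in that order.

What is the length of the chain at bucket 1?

Insert 641: h=1, bucket 1 empty → new chain.
Insert 791: h=1, bucket 1 nonempty → append to chain.
Insert 601: h=1, bucket 1 nonempty → append to chain.
Insert 558: h=0, bucket 0 empty → new chain.
Final buckets:
0: 558
1: 641 -> 791 -> 601
2: -
3: -
4: -

3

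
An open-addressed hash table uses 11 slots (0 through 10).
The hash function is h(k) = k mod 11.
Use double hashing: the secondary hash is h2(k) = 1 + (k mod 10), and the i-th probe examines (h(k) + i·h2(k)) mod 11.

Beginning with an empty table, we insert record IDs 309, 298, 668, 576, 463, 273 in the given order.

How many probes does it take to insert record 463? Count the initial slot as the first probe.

309 hashes to 1; slot 1 is free → place at 1.
298 hashes to 1, h2=9; 1 taken → place at 10.
668 hashes to 8; slot 8 is free → place at 8.
576 hashes to 4; slot 4 is free → place at 4.
463 hashes to 1, h2=4; 1 taken → place at 5.
273 hashes to 9; slot 9 is free → place at 9.
Table: [-, 309, -, -, 576, 463, -, -, 668, 273, 298]

2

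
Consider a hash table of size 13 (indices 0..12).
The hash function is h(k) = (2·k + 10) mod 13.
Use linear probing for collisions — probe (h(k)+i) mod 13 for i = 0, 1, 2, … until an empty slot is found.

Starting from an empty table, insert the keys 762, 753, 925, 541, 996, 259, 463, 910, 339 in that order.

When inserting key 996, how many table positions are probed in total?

Insert 762: h=0, slot 0 empty → index 0.
Insert 753: h=8, slot 8 empty → index 8.
Insert 925: h=1, slot 1 empty → index 1.
Insert 541: h=0, slots 0,1 occupied → index 2.
Insert 996: h=0, slots 0,1,2 occupied → index 3.
Insert 259: h=8, slot 8 occupied → index 9.
Insert 463: h=0, slots 0,1,2,3 occupied → index 4.
Insert 910: h=10, slot 10 empty → index 10.
Insert 339: h=12, slot 12 empty → index 12.
Table: [762, 925, 541, 996, 463, ∅, ∅, ∅, 753, 259, 910, ∅, 339]

4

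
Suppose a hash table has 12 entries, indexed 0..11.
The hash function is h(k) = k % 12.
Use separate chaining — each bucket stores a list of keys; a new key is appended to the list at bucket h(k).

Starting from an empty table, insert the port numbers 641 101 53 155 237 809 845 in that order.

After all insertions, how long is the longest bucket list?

5

Insert 641: h=5, bucket 5 empty → new chain.
Insert 101: h=5, bucket 5 nonempty → append to chain.
Insert 53: h=5, bucket 5 nonempty → append to chain.
Insert 155: h=11, bucket 11 empty → new chain.
Insert 237: h=9, bucket 9 empty → new chain.
Insert 809: h=5, bucket 5 nonempty → append to chain.
Insert 845: h=5, bucket 5 nonempty → append to chain.
Final buckets:
0: _
1: _
2: _
3: _
4: _
5: 641 -> 101 -> 53 -> 809 -> 845
6: _
7: _
8: _
9: 237
10: _
11: 155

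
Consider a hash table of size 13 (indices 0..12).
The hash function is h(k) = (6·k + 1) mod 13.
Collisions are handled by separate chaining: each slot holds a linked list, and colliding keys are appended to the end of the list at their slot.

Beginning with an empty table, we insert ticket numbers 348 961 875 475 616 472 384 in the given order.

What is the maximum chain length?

Insert 348: h=9, bucket 9 empty → new chain.
Insert 961: h=8, bucket 8 empty → new chain.
Insert 875: h=12, bucket 12 empty → new chain.
Insert 475: h=4, bucket 4 empty → new chain.
Insert 616: h=5, bucket 5 empty → new chain.
Insert 472: h=12, bucket 12 nonempty → append to chain.
Insert 384: h=4, bucket 4 nonempty → append to chain.
Final buckets:
0: ∅
1: ∅
2: ∅
3: ∅
4: 475 -> 384
5: 616
6: ∅
7: ∅
8: 961
9: 348
10: ∅
11: ∅
12: 875 -> 472

2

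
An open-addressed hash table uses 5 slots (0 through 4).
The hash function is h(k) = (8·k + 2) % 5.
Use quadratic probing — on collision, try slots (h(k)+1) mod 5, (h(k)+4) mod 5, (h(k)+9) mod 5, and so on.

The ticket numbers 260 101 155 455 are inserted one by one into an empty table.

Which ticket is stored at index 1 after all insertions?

Insert 260: h=2, slot 2 empty → index 2.
Insert 101: h=0, slot 0 empty → index 0.
Insert 155: h=2, slot 2 occupied → index 3.
Insert 455: h=2, slots 2,3 occupied → index 1.
Table: [101, 455, 260, 155, ∅]

455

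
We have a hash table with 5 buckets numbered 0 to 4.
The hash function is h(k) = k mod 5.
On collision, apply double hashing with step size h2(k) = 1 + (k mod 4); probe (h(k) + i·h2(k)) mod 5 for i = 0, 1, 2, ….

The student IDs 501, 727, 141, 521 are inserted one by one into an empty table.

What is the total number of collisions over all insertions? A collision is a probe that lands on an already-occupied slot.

Insert 501: h=1, slot 1 empty -> index 1.
Insert 727: h=2, slot 2 empty -> index 2.
Insert 141: h=1, h2=2, slot 1 occupied -> index 3.
Insert 521: h=1, h2=2, slots 1,3 occupied -> index 0.
Table: [521, 501, 727, 141, .]

3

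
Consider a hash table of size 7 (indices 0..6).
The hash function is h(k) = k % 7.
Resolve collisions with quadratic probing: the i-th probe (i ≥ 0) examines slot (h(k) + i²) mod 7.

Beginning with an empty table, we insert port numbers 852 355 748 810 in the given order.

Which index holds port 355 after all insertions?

852 hashes to 5; slot 5 is free → place at 5.
355 hashes to 5; 5 taken → place at 6.
748 hashes to 6; 6 taken → place at 0.
810 hashes to 5; 5,6 taken → place at 2.
Table: [748, -, 810, -, -, 852, 355]

6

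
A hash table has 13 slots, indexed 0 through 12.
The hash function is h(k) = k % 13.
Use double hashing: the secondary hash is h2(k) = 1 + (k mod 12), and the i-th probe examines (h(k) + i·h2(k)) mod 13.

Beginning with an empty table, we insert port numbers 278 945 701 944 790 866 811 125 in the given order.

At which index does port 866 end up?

278 hashes to 5; slot 5 is free -> place at 5.
945 hashes to 9; slot 9 is free -> place at 9.
701 hashes to 12; slot 12 is free -> place at 12.
944 hashes to 8; slot 8 is free -> place at 8.
790 hashes to 10; slot 10 is free -> place at 10.
866 hashes to 8, h2=3; 8 taken -> place at 11.
811 hashes to 5, h2=8; 5 taken -> place at 0.
125 hashes to 8, h2=6; 8 taken -> place at 1.
Table: [811, 125, —, —, —, 278, —, —, 944, 945, 790, 866, 701]

11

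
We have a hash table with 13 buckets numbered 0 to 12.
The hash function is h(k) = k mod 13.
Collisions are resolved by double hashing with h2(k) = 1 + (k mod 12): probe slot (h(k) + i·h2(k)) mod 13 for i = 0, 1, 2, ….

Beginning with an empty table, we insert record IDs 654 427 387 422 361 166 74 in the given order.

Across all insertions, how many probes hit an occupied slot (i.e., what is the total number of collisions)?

654 hashes to 4; slot 4 is free -> place at 4.
427 hashes to 11; slot 11 is free -> place at 11.
387 hashes to 10; slot 10 is free -> place at 10.
422 hashes to 6; slot 6 is free -> place at 6.
361 hashes to 10, h2=2; 10 taken -> place at 12.
166 hashes to 10, h2=11; 10 taken -> place at 8.
74 hashes to 9; slot 9 is free -> place at 9.
Table: [_, _, _, _, 654, _, 422, _, 166, 74, 387, 427, 361]

2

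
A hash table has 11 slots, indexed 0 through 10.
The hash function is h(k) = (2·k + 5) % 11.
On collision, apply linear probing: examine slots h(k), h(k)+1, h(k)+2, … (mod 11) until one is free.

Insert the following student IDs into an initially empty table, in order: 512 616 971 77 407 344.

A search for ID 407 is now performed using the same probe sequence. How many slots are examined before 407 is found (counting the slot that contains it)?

512: h=6 => slot 6
616: h=5 => slot 5
971: h=0 => slot 0
77: h=5, probe 5,6,7 => slot 7
407: h=5, probe 5,6,7,8 => slot 8
344: h=0, probe 0,1 => slot 1
Table: [971, 344, -, -, -, 616, 512, 77, 407, -, -]
Lookup 407: h=5, probe 5,6,7,8 → found at 8.

4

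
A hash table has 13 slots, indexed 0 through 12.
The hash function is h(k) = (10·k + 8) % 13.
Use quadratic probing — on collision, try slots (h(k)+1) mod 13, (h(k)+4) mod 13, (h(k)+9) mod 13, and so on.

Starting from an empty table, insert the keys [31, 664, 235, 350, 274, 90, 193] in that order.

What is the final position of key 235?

9

Insert 31: h=6, slot 6 empty → index 6.
Insert 664: h=5, slot 5 empty → index 5.
Insert 235: h=5, slots 5,6 occupied → index 9.
Insert 350: h=11, slot 11 empty → index 11.
Insert 274: h=5, slots 5,6,9 occupied → index 1.
Insert 90: h=11, slot 11 occupied → index 12.
Insert 193: h=1, slot 1 occupied → index 2.
Table: [∅, 274, 193, ∅, ∅, 664, 31, ∅, ∅, 235, ∅, 350, 90]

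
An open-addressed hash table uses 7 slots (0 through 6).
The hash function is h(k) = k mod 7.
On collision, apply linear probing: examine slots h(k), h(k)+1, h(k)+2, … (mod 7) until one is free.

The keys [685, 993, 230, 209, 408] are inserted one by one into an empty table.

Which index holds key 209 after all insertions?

Insert 685: h=6, slot 6 empty → index 6.
Insert 993: h=6, slot 6 occupied → index 0.
Insert 230: h=6, slots 6,0 occupied → index 1.
Insert 209: h=6, slots 6,0,1 occupied → index 2.
Insert 408: h=2, slot 2 occupied → index 3.
Table: [993, 230, 209, 408, ∅, ∅, 685]

2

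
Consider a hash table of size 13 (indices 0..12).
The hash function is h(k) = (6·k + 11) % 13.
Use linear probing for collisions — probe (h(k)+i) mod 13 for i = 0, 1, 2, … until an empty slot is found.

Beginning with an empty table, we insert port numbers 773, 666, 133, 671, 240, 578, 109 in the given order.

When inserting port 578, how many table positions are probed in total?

3

773 hashes to 8; slot 8 is free → place at 8.
666 hashes to 3; slot 3 is free → place at 3.
133 hashes to 3; 3 taken → place at 4.
671 hashes to 7; slot 7 is free → place at 7.
240 hashes to 8; 8 taken → place at 9.
578 hashes to 8; 8,9 taken → place at 10.
109 hashes to 2; slot 2 is free → place at 2.
Table: [_, _, 109, 666, 133, _, _, 671, 773, 240, 578, _, _]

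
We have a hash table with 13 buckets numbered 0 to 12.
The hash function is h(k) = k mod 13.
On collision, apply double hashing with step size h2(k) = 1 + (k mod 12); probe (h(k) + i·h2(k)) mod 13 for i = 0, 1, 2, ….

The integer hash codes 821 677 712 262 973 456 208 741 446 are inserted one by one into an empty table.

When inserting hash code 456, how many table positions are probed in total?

3

821: h=2 -> slot 2
677: h=1 -> slot 1
712: h=10 -> slot 10
262: h=2, h2=11, probe 2,0 -> slot 0
973: h=11 -> slot 11
456: h=1, h2=1, probe 1,2,3 -> slot 3
208: h=0, h2=5, probe 0,5 -> slot 5
741: h=0, h2=10, probe 0,10,7 -> slot 7
446: h=4 -> slot 4
Table: [262, 677, 821, 456, 446, 208, ∅, 741, ∅, ∅, 712, 973, ∅]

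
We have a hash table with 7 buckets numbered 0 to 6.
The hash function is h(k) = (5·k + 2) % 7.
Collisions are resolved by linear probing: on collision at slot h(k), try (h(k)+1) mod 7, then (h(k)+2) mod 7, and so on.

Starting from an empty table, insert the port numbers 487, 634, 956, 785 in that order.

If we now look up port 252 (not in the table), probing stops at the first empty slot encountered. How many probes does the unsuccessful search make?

3

487 hashes to 1; slot 1 is free → place at 1.
634 hashes to 1; 1 taken → place at 2.
956 hashes to 1; 1,2 taken → place at 3.
785 hashes to 0; slot 0 is free → place at 0.
Table: [785, 487, 634, 956, ∅, ∅, ∅]
Lookup 252: h=2, probe 2,3,4 → slot 4 empty, not found.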